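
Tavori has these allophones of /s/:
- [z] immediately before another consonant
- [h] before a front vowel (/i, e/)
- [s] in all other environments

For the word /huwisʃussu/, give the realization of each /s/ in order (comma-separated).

Occurrence 1 (position 5): immediately before another consonant → [z].
Occurrence 2 (position 8): immediately before another consonant → [z].
Occurrence 3 (position 9): no conditioning environment matches → elsewhere allophone [s].

[z], [z], [s]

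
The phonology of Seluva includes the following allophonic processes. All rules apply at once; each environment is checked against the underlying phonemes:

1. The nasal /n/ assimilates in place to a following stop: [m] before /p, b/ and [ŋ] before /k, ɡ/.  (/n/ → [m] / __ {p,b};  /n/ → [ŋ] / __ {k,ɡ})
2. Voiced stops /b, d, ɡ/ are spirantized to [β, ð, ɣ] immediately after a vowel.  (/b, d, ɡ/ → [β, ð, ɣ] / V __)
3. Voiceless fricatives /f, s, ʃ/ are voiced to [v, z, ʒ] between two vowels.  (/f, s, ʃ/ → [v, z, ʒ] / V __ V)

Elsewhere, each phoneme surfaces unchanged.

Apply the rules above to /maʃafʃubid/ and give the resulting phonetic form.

[maʒafʃuβið]

/m/ stays [m].
/a/ (between /m/ and /ʃ/) is unaffected → [a].
/ʃ/ meets the environment for rule 3 (between two vowels) → [ʒ].
/a/ stays [a].
/f/ (between /a/ and /ʃ/) fails the environment for rule 3, so it stays [f].
/ʃ/ — between /f/ and /u/; rule 3 does not apply here → [ʃ].
/u/ (between /ʃ/ and /b/) is unaffected → [u].
/b/ (between /u/ and /i/): immediately after a vowel, so rule 2 applies → [β].
/i/ (between /b/ and /d/): no rule targets it → [i].
Rule 2 applies to /d/ (word-final: immediately after a vowel) → [ð].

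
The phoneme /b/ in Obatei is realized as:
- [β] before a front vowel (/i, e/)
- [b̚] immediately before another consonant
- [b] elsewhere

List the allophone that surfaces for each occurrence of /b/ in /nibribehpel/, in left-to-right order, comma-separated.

[b̚], [β]

Occurrence 1 (position 3): immediately before another consonant → [b̚].
Occurrence 2 (position 6): before a front vowel (/i, e/) → [β].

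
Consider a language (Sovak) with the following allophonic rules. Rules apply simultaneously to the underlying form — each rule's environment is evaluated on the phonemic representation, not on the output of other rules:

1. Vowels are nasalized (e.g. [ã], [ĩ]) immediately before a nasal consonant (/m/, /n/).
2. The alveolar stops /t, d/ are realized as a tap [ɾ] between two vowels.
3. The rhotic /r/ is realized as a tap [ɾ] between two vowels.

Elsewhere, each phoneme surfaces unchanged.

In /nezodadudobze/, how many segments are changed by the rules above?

Segments that undergo a rule: /d/ → [ɾ] (rule 2); /d/ → [ɾ] (rule 2); /d/ → [ɾ] (rule 2).
All other segments surface unchanged.

3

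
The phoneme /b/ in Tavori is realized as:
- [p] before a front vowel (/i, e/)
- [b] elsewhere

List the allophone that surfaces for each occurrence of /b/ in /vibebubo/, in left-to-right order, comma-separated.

[p], [b], [b]

Occurrence 1 (position 3): before a front vowel (/i, e/) → [p].
Occurrence 2 (position 5): no conditioning environment matches → elsewhere allophone [b].
Occurrence 3 (position 7): no conditioning environment matches → elsewhere allophone [b].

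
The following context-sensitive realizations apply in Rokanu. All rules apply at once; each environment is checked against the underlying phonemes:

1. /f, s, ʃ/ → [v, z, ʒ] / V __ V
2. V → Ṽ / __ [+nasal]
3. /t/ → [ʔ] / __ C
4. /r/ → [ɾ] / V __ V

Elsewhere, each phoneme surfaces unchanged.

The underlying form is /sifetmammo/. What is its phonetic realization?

[siveʔmãmmo]

/s/ (word-initial) is in the target of rule 1 but the environment (between two vowels) is not met → [s].
/i/ (between /s/ and /f/) is in the target of rule 2 but the environment (before a nasal consonant) is not met → [i].
/f/ meets the environment for rule 1 (between two vowels) → [v].
/e/ (between /f/ and /t/) fails the environment for rule 2, so it stays [e].
Rule 3 applies to /t/ (between /e/ and /m/: immediately before a consonant) → [ʔ].
/a/ — between /m/ and /m/, before a nasal consonant — surfaces as [ã] (rule 2).
/o/ (word-final) is in the target of rule 2 but the environment (before a nasal consonant) is not met → [o].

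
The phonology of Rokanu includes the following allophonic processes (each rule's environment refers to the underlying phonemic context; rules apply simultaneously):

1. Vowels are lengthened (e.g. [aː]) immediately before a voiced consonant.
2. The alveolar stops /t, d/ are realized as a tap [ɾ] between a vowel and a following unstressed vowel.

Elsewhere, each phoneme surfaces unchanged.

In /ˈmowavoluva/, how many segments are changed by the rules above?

4

Segments that undergo a rule: /o/ → [oː] (rule 1); /a/ → [aː] (rule 1); /o/ → [oː] (rule 1); /u/ → [uː] (rule 1).
All other segments surface unchanged.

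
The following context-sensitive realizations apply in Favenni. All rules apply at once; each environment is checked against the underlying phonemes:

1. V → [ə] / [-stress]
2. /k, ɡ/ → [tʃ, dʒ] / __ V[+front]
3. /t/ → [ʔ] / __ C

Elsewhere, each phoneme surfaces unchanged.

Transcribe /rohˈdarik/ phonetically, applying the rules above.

[rəhˈdarək]

/r/ stays [r].
Rule 1 applies to /o/ (between /r/ and /h/: in an unstressed syllable) → [ə].
/h/ stays [h].
/d/ — not in any rule's target class → [d].
/a/ (between /d/ and /r/) fails the environment for rule 1, so it stays [a].
/r/ (between /a/ and /i/) is unaffected → [r].
Rule 1 applies to /i/ (between /r/ and /k/: in an unstressed syllable) → [ə].
/k/ (word-final): rule 2 targets it, but not before a front vowel → unchanged [k].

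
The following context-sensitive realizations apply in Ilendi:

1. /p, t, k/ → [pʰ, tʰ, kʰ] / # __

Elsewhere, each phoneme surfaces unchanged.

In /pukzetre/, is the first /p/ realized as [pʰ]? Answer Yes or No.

/p/ meets the environment for rule 1 (word-initially) → [pʰ].
The actual realization is [pʰ], which matches [pʰ].

Yes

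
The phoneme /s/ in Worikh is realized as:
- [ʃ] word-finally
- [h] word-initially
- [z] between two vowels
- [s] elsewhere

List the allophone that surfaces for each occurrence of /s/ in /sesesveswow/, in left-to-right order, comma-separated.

[h], [z], [s], [s]

Occurrence 1 (position 1): word-initially → [h].
Occurrence 2 (position 3): between two vowels → [z].
Occurrence 3 (position 5): no conditioning environment matches → elsewhere allophone [s].
Occurrence 4 (position 8): no conditioning environment matches → elsewhere allophone [s].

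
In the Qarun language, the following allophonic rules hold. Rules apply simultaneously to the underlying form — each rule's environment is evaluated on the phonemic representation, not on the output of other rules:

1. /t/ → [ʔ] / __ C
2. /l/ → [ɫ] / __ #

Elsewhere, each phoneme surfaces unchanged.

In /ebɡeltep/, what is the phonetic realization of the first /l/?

[l]

/l/ — between /e/ and /t/; rule 2 does not apply here → [l].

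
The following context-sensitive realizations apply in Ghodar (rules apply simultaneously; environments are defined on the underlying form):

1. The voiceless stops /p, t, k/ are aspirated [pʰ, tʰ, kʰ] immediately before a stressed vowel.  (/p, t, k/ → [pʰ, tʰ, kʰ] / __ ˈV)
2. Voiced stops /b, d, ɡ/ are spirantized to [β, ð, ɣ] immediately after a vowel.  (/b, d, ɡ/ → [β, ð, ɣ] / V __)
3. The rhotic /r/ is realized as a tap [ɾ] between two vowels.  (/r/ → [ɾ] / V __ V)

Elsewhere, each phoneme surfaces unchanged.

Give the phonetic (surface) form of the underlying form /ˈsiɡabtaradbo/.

[ˈsiɣaβtaɾaðbo]

/s/ — not in any rule's target class → [s].
/i/ — not in any rule's target class → [i].
/ɡ/ (between /i/ and /a/): immediately after a vowel, so rule 2 applies → [ɣ].
/a/ — not in any rule's target class → [a].
Rule 2 applies to /b/ (between /a/ and /t/: immediately after a vowel) → [β].
/t/ (between /b/ and /a/): rule 1 targets it, but not immediately before a stressed vowel → unchanged [t].
/a/ stays [a].
/r/ meets the environment for rule 3 (between two vowels) → [ɾ].
/a/ (between /r/ and /d/): no rule targets it → [a].
Rule 2 applies to /d/ (between /a/ and /b/: immediately after a vowel) → [ð].
/b/ (between /d/ and /o/) is in the target of rule 2 but the environment (immediately after a vowel) is not met → [b].
/o/ — not in any rule's target class → [o].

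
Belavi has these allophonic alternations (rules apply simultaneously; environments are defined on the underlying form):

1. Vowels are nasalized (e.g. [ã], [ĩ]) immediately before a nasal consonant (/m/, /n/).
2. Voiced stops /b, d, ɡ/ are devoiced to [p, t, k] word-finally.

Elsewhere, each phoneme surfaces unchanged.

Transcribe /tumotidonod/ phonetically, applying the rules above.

/t/ — not in any rule's target class → [t].
/u/ meets the environment for rule 1 (before a nasal consonant) → [ũ].
/m/ (between /u/ and /o/) is unaffected → [m].
/o/ (between /m/ and /t/): rule 1 targets it, but not before a nasal consonant → unchanged [o].
/t/ — not in any rule's target class → [t].
/i/ — between /t/ and /d/; rule 1 does not apply here → [i].
/d/ (between /i/ and /o/) is in the target of rule 2 but the environment (word-finally) is not met → [d].
Rule 1 applies to /o/ (between /d/ and /n/: before a nasal consonant) → [õ].
/n/ stays [n].
/o/ — between /n/ and /d/; rule 1 does not apply here → [o].
Rule 2 applies to /d/ (word-final: word-finally) → [t].

[tũmotidõnot]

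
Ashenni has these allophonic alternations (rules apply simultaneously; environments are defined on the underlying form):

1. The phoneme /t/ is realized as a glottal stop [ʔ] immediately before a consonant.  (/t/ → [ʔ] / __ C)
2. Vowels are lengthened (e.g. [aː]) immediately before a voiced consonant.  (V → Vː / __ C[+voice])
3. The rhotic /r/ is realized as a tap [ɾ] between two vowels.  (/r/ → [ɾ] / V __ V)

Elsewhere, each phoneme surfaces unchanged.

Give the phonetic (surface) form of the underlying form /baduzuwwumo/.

/b/ stays [b].
/a/ (between /b/ and /d/): before a voiced consonant, so rule 2 applies → [aː].
/d/ — not in any rule's target class → [d].
/u/ (between /d/ and /z/): before a voiced consonant, so rule 2 applies → [uː].
/z/ (between /u/ and /u/) is unaffected → [z].
/u/ (between /z/ and /w/): before a voiced consonant, so rule 2 applies → [uː].
/w/ — not in any rule's target class → [w].
/w/ — not in any rule's target class → [w].
Rule 2 applies to /u/ (between /w/ and /m/: before a voiced consonant) → [uː].
/m/ (between /u/ and /o/) is unaffected → [m].
/o/ (word-final): rule 2 targets it, but not before a voiced consonant → unchanged [o].

[baːduːzuːwwuːmo]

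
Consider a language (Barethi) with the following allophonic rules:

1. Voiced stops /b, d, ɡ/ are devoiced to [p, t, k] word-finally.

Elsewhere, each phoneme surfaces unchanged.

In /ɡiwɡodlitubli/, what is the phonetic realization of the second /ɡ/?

/ɡ/ — between /w/ and /o/; rule 1 does not apply here → [ɡ].

[ɡ]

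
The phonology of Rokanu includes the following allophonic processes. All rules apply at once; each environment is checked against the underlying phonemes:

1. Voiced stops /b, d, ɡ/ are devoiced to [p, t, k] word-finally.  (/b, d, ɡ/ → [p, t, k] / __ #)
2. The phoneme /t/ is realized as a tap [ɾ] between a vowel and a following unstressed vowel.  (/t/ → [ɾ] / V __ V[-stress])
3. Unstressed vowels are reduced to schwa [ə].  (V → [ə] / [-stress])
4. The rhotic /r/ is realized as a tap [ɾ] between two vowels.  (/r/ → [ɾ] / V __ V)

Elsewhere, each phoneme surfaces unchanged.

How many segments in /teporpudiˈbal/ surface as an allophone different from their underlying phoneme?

Segments that undergo a rule: /e/ → [ə] (rule 3); /o/ → [ə] (rule 3); /u/ → [ə] (rule 3); /i/ → [ə] (rule 3).
All other segments surface unchanged.

4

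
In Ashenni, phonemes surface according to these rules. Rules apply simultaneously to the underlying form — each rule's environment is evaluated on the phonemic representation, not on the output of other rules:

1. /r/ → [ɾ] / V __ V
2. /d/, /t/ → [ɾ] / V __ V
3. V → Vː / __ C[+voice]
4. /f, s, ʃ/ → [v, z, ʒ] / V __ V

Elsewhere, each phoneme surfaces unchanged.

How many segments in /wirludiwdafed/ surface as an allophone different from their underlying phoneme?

6

Segments that undergo a rule: /i/ → [iː] (rule 3); /u/ → [uː] (rule 3); /d/ → [ɾ] (rule 2); /i/ → [iː] (rule 3); /f/ → [v] (rule 4); /e/ → [eː] (rule 3).
All other segments surface unchanged.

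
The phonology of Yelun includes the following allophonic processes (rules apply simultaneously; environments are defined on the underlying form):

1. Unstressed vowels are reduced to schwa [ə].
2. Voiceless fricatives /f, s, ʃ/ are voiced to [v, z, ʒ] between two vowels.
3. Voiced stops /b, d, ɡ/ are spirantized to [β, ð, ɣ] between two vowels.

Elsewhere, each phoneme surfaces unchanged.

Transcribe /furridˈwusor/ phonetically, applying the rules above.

/f/ (word-initial) is in the target of rule 2 but the environment (between two vowels) is not met → [f].
/u/ (between /f/ and /r/) occurs in an unstressed syllable → [ə] by rule 1.
/r/ (between /u/ and /r/): no rule targets it → [r].
/r/ — not in any rule's target class → [r].
/i/ meets the environment for rule 1 (in an unstressed syllable) → [ə].
/d/ (between /i/ and /w/): rule 3 targets it, but not between two vowels → unchanged [d].
/w/ (between /d/ and /u/): no rule targets it → [w].
/u/ (between /w/ and /s/) fails the environment for rule 1, so it stays [u].
/s/ meets the environment for rule 2 (between two vowels) → [z].
/o/ meets the environment for rule 1 (in an unstressed syllable) → [ə].
/r/ — not in any rule's target class → [r].

[fərrədˈwuzər]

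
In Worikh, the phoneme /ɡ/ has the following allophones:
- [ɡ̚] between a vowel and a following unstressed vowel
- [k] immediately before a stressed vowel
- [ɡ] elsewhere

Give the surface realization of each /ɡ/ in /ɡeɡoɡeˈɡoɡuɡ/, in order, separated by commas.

Occurrence 1 (position 1): no conditioning environment matches → elsewhere allophone [ɡ].
Occurrence 2 (position 3): between a vowel and a following unstressed vowel → [ɡ̚].
Occurrence 3 (position 5): between a vowel and a following unstressed vowel → [ɡ̚].
Occurrence 4 (position 7): immediately before a stressed vowel → [k].
Occurrence 5 (position 9): between a vowel and a following unstressed vowel → [ɡ̚].
Occurrence 6 (position 11): no conditioning environment matches → elsewhere allophone [ɡ].

[ɡ], [ɡ̚], [ɡ̚], [k], [ɡ̚], [ɡ]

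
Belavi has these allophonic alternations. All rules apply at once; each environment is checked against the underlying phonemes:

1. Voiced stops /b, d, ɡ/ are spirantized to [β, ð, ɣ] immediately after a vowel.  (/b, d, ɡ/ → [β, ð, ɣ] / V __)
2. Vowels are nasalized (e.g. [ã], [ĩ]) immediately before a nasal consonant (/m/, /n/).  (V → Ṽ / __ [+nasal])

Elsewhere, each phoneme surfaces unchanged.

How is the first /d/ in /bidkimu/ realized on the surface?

/d/ (between /i/ and /k/): immediately after a vowel, so rule 1 applies → [ð].

[ð]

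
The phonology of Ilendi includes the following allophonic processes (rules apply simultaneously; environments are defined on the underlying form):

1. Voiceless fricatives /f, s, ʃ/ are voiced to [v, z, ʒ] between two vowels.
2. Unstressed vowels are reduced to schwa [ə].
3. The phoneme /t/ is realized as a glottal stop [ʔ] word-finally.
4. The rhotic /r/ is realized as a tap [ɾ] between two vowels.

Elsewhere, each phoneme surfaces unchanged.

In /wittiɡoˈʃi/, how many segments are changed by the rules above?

Segments that undergo a rule: /i/ → [ə] (rule 2); /i/ → [ə] (rule 2); /o/ → [ə] (rule 2); /ʃ/ → [ʒ] (rule 1).
All other segments surface unchanged.

4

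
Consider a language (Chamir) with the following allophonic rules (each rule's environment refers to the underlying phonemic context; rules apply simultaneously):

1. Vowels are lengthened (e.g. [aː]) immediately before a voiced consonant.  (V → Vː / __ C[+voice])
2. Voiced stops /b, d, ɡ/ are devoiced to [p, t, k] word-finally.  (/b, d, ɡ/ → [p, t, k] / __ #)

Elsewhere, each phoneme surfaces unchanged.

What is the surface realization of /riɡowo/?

[riːɡoːwo]

/r/ stays [r].
Rule 1 applies to /i/ (between /r/ and /ɡ/: before a voiced consonant) → [iː].
/ɡ/ (between /i/ and /o/) is in the target of rule 2 but the environment (word-finally) is not met → [ɡ].
Rule 1 applies to /o/ (between /ɡ/ and /w/: before a voiced consonant) → [oː].
/w/ (between /o/ and /o/) is unaffected → [w].
/o/ (word-final): rule 1 targets it, but not before a voiced consonant → unchanged [o].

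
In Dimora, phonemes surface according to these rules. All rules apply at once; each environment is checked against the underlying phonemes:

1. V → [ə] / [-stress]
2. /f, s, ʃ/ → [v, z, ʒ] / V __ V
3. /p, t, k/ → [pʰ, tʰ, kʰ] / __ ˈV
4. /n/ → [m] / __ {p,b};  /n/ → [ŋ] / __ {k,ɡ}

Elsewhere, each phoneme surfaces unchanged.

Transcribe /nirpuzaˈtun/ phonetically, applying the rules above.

/n/ (word-initial): rule 4 targets it, but not before a labial or velar stop → unchanged [n].
Rule 1 applies to /i/ (between /n/ and /r/: in an unstressed syllable) → [ə].
/p/ (between /r/ and /u/) fails the environment for rule 3, so it stays [p].
/u/ meets the environment for rule 1 (in an unstressed syllable) → [ə].
/a/ (between /z/ and /t/): in an unstressed syllable, so rule 1 applies → [ə].
Rule 3 applies to /t/ (between /a/ and /u/: immediately before a stressed vowel) → [tʰ].
/u/ (between /t/ and /n/) is in the target of rule 1 but the environment (in an unstressed syllable) is not met → [u].
/n/ — word-final; rule 4 does not apply here → [n].

[nərpəzəˈtʰun]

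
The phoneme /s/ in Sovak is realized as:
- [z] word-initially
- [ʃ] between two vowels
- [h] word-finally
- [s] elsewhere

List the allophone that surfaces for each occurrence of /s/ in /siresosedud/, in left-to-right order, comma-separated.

Occurrence 1 (position 1): word-initially → [z].
Occurrence 2 (position 5): between two vowels → [ʃ].
Occurrence 3 (position 7): between two vowels → [ʃ].

[z], [ʃ], [ʃ]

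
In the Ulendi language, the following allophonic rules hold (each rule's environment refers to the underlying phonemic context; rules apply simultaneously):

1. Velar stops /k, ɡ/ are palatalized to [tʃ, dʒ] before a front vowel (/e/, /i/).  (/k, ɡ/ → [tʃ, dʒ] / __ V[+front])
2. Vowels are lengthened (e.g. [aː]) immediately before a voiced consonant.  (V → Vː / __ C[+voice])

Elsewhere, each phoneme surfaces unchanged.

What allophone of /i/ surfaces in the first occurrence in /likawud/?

[i]

/i/ (between /l/ and /k/) fails the environment for rule 2, so it stays [i].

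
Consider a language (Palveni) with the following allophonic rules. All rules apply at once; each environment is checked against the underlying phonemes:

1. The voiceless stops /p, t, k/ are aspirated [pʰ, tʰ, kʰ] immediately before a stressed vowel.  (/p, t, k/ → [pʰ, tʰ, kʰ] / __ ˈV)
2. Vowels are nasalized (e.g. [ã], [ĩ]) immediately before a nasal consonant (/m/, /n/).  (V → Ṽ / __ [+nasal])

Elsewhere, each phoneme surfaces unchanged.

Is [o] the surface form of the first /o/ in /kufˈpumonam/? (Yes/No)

Rule 2 applies to /o/ (between /m/ and /n/: before a nasal consonant) → [õ].
The actual realization is [õ], not [o].

No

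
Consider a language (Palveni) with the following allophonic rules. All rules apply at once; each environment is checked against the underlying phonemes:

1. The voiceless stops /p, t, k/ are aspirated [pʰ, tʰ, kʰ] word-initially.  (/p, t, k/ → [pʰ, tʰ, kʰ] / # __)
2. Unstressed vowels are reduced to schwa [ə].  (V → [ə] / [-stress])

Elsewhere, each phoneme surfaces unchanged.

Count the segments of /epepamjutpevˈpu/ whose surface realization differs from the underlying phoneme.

5

Segments that undergo a rule: /e/ → [ə] (rule 2); /e/ → [ə] (rule 2); /a/ → [ə] (rule 2); /u/ → [ə] (rule 2); /e/ → [ə] (rule 2).
All other segments surface unchanged.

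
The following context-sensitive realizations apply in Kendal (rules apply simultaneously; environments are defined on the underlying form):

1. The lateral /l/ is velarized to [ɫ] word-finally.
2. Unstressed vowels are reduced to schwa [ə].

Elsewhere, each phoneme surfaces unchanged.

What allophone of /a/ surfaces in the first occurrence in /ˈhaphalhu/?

[a]

/a/ (between /h/ and /p/) is in the target of rule 2 but the environment (in an unstressed syllable) is not met → [a].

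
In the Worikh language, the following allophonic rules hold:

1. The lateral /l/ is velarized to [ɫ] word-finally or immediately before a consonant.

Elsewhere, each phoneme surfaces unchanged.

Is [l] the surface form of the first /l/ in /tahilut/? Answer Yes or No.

Yes

/l/ (between /i/ and /u/) fails the environment for rule 1, so it stays [l].
The actual realization is [l], which matches [l].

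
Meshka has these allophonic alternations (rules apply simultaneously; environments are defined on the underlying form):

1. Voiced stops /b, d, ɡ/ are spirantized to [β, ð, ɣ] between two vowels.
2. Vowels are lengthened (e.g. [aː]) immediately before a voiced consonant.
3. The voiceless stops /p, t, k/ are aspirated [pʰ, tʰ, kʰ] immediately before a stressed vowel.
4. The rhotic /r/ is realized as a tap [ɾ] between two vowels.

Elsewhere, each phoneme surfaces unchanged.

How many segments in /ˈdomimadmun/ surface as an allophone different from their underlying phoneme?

Segments that undergo a rule: /o/ → [oː] (rule 2); /i/ → [iː] (rule 2); /a/ → [aː] (rule 2); /u/ → [uː] (rule 2).
All other segments surface unchanged.

4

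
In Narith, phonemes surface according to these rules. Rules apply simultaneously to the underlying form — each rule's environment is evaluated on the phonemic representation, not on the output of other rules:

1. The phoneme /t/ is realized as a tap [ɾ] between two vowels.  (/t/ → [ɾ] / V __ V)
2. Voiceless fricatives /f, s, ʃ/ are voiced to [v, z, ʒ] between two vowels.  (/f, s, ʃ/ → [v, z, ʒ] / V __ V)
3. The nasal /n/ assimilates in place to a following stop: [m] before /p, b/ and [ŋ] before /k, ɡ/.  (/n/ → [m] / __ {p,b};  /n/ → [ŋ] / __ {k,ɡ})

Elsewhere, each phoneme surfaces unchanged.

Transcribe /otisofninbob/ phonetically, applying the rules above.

/o/ (word-initial) is unaffected → [o].
/t/ meets the environment for rule 1 (between two vowels) → [ɾ].
/i/ stays [i].
/s/ (between /i/ and /o/): between two vowels, so rule 2 applies → [z].
/o/ stays [o].
/f/ — between /o/ and /n/; rule 2 does not apply here → [f].
/n/ — between /f/ and /i/; rule 3 does not apply here → [n].
/i/ (between /n/ and /n/) is unaffected → [i].
/n/ (between /i/ and /b/): before a labial or velar stop, so rule 3 applies → [m].
/b/ stays [b].
/o/ — not in any rule's target class → [o].
/b/ (word-final): no rule targets it → [b].

[oɾizofnimbob]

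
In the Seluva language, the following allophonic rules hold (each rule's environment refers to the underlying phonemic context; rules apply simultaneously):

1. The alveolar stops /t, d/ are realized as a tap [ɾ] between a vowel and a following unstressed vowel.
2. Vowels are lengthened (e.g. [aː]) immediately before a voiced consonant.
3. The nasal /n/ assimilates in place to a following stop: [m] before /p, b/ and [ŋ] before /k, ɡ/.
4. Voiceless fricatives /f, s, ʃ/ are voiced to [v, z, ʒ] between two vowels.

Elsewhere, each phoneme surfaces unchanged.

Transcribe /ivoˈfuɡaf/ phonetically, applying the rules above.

[iːvoˈvuːɡaf]

/i/ (word-initial) occurs before a voiced consonant → [iː] by rule 2.
/v/ — not in any rule's target class → [v].
/o/ (between /v/ and /f/) is in the target of rule 2 but the environment (before a voiced consonant) is not met → [o].
/f/ — between /o/ and /u/, between two vowels — surfaces as [v] (rule 4).
/u/ (between /f/ and /ɡ/): before a voiced consonant, so rule 2 applies → [uː].
/ɡ/ (between /u/ and /a/): no rule targets it → [ɡ].
/a/ (between /ɡ/ and /f/): rule 2 targets it, but not before a voiced consonant → unchanged [a].
/f/ (word-final): rule 4 targets it, but not between two vowels → unchanged [f].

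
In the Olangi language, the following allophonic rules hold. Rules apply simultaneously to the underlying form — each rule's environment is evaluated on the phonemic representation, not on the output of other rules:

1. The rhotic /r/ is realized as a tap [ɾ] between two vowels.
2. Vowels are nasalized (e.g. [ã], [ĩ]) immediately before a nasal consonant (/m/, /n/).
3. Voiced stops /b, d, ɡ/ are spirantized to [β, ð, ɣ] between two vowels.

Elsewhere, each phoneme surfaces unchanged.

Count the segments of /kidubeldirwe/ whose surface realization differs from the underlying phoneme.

2

Segments that undergo a rule: /d/ → [ð] (rule 3); /b/ → [β] (rule 3).
All other segments surface unchanged.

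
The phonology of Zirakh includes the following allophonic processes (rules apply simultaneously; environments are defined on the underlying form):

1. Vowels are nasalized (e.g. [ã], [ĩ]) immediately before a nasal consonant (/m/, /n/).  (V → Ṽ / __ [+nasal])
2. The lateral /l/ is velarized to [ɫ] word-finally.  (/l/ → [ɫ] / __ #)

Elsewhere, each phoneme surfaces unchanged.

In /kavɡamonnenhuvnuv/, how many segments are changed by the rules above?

Segments that undergo a rule: /a/ → [ã] (rule 1); /o/ → [õ] (rule 1); /e/ → [ẽ] (rule 1).
All other segments surface unchanged.

3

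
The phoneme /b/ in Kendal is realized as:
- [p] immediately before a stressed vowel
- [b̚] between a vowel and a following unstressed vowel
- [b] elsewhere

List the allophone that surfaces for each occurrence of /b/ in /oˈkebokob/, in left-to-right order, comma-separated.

Occurrence 1 (position 4): between a vowel and a following unstressed vowel → [b̚].
Occurrence 2 (position 8): no conditioning environment matches → elsewhere allophone [b].

[b̚], [b]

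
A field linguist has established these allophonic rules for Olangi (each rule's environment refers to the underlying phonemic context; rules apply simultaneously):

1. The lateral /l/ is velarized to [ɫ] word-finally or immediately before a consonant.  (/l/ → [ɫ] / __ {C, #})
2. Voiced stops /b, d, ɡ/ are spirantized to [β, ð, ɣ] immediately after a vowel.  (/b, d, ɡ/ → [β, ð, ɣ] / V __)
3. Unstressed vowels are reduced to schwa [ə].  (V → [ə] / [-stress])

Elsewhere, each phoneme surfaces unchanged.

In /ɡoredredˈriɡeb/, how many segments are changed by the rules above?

Segments that undergo a rule: /o/ → [ə] (rule 3); /e/ → [ə] (rule 3); /d/ → [ð] (rule 2); /e/ → [ə] (rule 3); /d/ → [ð] (rule 2); /ɡ/ → [ɣ] (rule 2); /e/ → [ə] (rule 3); /b/ → [β] (rule 2).
All other segments surface unchanged.

8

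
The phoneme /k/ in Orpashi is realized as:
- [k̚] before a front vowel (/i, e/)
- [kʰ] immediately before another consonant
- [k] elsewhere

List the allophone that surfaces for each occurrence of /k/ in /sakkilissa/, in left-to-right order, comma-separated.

[kʰ], [k̚]

Occurrence 1 (position 3): immediately before another consonant → [kʰ].
Occurrence 2 (position 4): before a front vowel (/i, e/) → [k̚].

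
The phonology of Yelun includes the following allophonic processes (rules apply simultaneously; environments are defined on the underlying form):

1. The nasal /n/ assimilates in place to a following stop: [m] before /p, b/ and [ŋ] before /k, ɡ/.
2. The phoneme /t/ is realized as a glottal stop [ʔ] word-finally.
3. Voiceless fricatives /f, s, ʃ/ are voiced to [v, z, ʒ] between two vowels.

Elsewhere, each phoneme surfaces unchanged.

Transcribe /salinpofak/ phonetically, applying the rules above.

[salimpovak]

/s/ (word-initial) fails the environment for rule 3, so it stays [s].
/n/ — between /i/ and /p/, before a labial or velar stop — surfaces as [m] (rule 1).
/f/ (between /o/ and /a/) occurs between two vowels → [v] by rule 3.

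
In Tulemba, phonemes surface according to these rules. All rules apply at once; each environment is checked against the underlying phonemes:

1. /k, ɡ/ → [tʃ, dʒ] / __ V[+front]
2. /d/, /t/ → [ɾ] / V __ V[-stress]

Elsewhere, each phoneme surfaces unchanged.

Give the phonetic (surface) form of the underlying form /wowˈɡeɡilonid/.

[wowˈdʒedʒilonid]

/w/ (word-initial) is unaffected → [w].
/o/ (between /w/ and /w/): no rule targets it → [o].
/w/ (between /o/ and /ɡ/): no rule targets it → [w].
/ɡ/ (between /w/ and /e/) occurs before a front vowel → [dʒ] by rule 1.
/e/ — not in any rule's target class → [e].
Rule 1 applies to /ɡ/ (between /e/ and /i/: before a front vowel) → [dʒ].
/i/ (between /ɡ/ and /l/) is unaffected → [i].
/l/ (between /i/ and /o/) is unaffected → [l].
/o/ — not in any rule's target class → [o].
/n/ stays [n].
/i/ stays [i].
/d/ — word-final; rule 2 does not apply here → [d].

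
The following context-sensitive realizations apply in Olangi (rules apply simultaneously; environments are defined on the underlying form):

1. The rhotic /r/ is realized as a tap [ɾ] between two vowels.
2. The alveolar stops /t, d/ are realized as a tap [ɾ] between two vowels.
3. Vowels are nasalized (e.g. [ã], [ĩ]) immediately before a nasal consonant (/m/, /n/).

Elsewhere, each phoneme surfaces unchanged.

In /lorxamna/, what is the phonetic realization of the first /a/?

[ã]

/a/ meets the environment for rule 3 (before a nasal consonant) → [ã].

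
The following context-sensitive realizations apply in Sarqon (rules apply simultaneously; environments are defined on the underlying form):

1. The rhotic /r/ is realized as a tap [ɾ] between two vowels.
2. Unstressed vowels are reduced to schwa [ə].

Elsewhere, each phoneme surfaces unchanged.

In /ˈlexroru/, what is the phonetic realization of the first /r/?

[r]

/r/ (between /x/ and /o/) is in the target of rule 1 but the environment (between two vowels) is not met → [r].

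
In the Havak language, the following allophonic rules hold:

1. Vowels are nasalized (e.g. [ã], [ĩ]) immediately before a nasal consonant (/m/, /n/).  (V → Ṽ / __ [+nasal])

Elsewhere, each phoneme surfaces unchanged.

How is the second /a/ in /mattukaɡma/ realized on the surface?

/a/ (between /k/ and /ɡ/) is in the target of rule 1 but the environment (before a nasal consonant) is not met → [a].

[a]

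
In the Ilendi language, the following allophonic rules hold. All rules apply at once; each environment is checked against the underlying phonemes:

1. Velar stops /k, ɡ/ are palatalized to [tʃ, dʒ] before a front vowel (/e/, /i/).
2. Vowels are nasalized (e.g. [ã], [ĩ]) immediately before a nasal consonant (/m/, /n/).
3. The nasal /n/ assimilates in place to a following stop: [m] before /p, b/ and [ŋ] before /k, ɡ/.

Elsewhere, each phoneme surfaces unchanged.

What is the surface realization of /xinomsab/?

/i/ (between /x/ and /n/): before a nasal consonant, so rule 2 applies → [ĩ].
/n/ — between /i/ and /o/; rule 3 does not apply here → [n].
Rule 2 applies to /o/ (between /n/ and /m/: before a nasal consonant) → [õ].
/a/ (between /s/ and /b/): rule 2 targets it, but not before a nasal consonant → unchanged [a].

[xĩnõmsab]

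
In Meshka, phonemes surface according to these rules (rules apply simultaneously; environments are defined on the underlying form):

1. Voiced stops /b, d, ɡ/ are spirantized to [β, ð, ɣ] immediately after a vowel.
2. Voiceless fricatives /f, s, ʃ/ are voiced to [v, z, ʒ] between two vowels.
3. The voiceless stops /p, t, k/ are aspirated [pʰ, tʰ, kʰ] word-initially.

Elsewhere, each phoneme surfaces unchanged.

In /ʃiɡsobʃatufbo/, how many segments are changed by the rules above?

Segments that undergo a rule: /ɡ/ → [ɣ] (rule 1); /b/ → [β] (rule 1).
All other segments surface unchanged.

2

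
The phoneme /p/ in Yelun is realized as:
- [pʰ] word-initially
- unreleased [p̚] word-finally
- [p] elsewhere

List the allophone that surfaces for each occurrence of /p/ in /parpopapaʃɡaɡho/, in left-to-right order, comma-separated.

[pʰ], [p], [p], [p]

Occurrence 1 (position 1): word-initially → [pʰ].
Occurrence 2 (position 4): no conditioning environment matches → elsewhere allophone [p].
Occurrence 3 (position 6): no conditioning environment matches → elsewhere allophone [p].
Occurrence 4 (position 8): no conditioning environment matches → elsewhere allophone [p].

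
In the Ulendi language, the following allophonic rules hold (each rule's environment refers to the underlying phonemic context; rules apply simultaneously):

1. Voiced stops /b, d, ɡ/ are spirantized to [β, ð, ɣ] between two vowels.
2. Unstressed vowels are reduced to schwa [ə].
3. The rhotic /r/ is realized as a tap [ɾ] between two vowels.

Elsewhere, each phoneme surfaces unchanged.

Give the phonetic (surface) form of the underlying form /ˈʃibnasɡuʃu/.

/ʃ/ (word-initial): no rule targets it → [ʃ].
/i/ — between /ʃ/ and /b/; rule 2 does not apply here → [i].
/b/ (between /i/ and /n/) fails the environment for rule 1, so it stays [b].
/n/ (between /b/ and /a/) is unaffected → [n].
/a/ meets the environment for rule 2 (in an unstressed syllable) → [ə].
/s/ (between /a/ and /ɡ/) is unaffected → [s].
/ɡ/ (between /s/ and /u/) is in the target of rule 1 but the environment (between two vowels) is not met → [ɡ].
/u/ — between /ɡ/ and /ʃ/, in an unstressed syllable — surfaces as [ə] (rule 2).
/ʃ/ stays [ʃ].
/u/ (word-final): in an unstressed syllable, so rule 2 applies → [ə].

[ˈʃibnəsɡəʃə]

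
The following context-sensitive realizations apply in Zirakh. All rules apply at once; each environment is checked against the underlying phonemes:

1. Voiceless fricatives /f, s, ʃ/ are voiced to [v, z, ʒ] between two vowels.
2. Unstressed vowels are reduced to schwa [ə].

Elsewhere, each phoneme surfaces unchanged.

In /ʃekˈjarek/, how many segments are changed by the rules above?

Segments that undergo a rule: /e/ → [ə] (rule 2); /e/ → [ə] (rule 2).
All other segments surface unchanged.

2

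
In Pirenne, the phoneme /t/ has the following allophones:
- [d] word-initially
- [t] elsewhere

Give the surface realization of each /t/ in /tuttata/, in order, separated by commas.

[d], [t], [t], [t]

Occurrence 1 (position 1): word-initially → [d].
Occurrence 2 (position 3): no conditioning environment matches → elsewhere allophone [t].
Occurrence 3 (position 4): no conditioning environment matches → elsewhere allophone [t].
Occurrence 4 (position 6): no conditioning environment matches → elsewhere allophone [t].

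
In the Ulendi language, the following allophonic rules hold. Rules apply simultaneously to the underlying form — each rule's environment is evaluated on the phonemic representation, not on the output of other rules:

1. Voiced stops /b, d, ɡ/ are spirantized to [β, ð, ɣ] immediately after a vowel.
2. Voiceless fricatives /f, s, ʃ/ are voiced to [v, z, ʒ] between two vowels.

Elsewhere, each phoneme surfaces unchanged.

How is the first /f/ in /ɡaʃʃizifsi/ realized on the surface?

/f/ (between /i/ and /s/) is in the target of rule 2 but the environment (between two vowels) is not met → [f].

[f]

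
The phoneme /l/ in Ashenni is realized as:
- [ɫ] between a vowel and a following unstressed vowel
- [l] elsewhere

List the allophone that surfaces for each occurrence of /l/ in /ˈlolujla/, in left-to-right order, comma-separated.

Occurrence 1 (position 1): no conditioning environment matches → elsewhere allophone [l].
Occurrence 2 (position 3): between a vowel and a following unstressed vowel → [ɫ].
Occurrence 3 (position 6): no conditioning environment matches → elsewhere allophone [l].

[l], [ɫ], [l]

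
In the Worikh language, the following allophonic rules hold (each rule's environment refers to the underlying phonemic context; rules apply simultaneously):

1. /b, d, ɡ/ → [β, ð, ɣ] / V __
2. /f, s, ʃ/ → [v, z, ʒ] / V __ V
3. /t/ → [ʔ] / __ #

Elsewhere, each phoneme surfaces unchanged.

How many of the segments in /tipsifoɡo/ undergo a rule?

2

Segments that undergo a rule: /f/ → [v] (rule 2); /ɡ/ → [ɣ] (rule 1).
All other segments surface unchanged.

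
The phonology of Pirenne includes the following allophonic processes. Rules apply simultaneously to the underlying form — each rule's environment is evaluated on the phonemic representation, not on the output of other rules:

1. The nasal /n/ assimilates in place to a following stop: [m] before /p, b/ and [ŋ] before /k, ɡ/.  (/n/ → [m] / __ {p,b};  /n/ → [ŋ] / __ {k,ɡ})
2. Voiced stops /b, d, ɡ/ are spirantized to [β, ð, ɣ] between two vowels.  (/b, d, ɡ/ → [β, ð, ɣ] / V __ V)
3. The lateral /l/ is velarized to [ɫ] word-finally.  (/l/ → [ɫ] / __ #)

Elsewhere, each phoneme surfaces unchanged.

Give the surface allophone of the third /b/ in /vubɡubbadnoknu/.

/b/ (between /b/ and /a/): rule 2 targets it, but not between two vowels → unchanged [b].

[b]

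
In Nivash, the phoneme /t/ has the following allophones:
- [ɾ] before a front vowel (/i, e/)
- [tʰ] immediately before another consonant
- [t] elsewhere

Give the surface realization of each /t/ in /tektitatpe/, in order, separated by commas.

[ɾ], [ɾ], [t], [tʰ]

Occurrence 1 (position 1): before a front vowel (/i, e/) → [ɾ].
Occurrence 2 (position 4): before a front vowel (/i, e/) → [ɾ].
Occurrence 3 (position 6): no conditioning environment matches → elsewhere allophone [t].
Occurrence 4 (position 8): immediately before another consonant → [tʰ].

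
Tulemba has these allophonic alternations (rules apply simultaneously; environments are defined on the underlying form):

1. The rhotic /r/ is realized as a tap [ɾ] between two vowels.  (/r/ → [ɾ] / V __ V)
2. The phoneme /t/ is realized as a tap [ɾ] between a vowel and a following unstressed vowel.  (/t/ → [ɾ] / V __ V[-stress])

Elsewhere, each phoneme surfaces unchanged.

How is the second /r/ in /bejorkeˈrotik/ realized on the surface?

[ɾ]

/r/ (between /e/ and /o/): between two vowels, so rule 1 applies → [ɾ].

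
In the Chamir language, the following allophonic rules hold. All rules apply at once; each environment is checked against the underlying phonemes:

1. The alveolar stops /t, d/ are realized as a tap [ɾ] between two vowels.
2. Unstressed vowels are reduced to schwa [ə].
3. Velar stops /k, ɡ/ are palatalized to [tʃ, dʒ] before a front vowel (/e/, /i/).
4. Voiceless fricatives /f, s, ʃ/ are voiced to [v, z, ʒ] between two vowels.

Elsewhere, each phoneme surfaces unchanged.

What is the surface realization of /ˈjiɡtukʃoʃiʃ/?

[ˈjiɡtəkʃəʒəʃ]

/i/ (between /j/ and /ɡ/): rule 2 targets it, but not in an unstressed syllable → unchanged [i].
/ɡ/ (between /i/ and /t/): rule 3 targets it, but not before a front vowel → unchanged [ɡ].
/t/ — between /ɡ/ and /u/; rule 1 does not apply here → [t].
Rule 2 applies to /u/ (between /t/ and /k/: in an unstressed syllable) → [ə].
/k/ (between /u/ and /ʃ/) is in the target of rule 3 but the environment (before a front vowel) is not met → [k].
/ʃ/ — between /k/ and /o/; rule 4 does not apply here → [ʃ].
Rule 2 applies to /o/ (between /ʃ/ and /ʃ/: in an unstressed syllable) → [ə].
/ʃ/ (between /o/ and /i/): between two vowels, so rule 4 applies → [ʒ].
Rule 2 applies to /i/ (between /ʃ/ and /ʃ/: in an unstressed syllable) → [ə].
/ʃ/ (word-final): rule 4 targets it, but not between two vowels → unchanged [ʃ].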